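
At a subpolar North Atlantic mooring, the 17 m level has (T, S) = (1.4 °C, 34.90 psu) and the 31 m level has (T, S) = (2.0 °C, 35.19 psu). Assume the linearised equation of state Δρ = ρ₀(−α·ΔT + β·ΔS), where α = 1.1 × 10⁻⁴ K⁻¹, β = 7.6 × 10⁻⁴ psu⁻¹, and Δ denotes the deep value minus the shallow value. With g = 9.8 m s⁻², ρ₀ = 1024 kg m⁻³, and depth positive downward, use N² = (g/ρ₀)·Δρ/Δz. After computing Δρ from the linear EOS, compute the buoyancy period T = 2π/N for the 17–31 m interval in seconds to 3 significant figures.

ΔT = +0.6 K, ΔS = +0.29 psu (deep − shallow).
Δρ/ρ₀ = −αΔT + βΔS = -6.60 × 10⁻⁵ + 2.204 × 10⁻⁴ = 1.544 × 10⁻⁴, so Δρ ≈ 0.1581 kg m⁻³.
N² = (g/ρ₀)·Δρ/Δz = g·(Δρ/ρ₀)/Δz = 9.8 × 1.544 × 10⁻⁴ / 14 = 1.0808 × 10⁻⁴ s⁻².
N = √(1.0808 × 10⁻⁴) = 0.010396 rad s⁻¹ → T = 2π/N = 604.38 s ≈ 604 s.

604 s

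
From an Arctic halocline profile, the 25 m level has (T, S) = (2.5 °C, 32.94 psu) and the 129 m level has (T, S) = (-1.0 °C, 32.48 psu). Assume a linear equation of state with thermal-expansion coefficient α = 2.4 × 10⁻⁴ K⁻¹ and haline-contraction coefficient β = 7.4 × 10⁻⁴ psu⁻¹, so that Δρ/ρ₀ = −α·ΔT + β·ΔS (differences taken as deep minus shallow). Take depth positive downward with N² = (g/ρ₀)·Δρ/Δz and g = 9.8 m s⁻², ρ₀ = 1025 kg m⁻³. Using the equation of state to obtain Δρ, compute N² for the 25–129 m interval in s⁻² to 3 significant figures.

4.71 × 10⁻⁵ s⁻²

ΔT = -3.5 K, ΔS = -0.46 psu (deep − shallow).
Δρ/ρ₀ = −αΔT + βΔS = 8.40 × 10⁻⁴ − 3.404 × 10⁻⁴ = 4.996 × 10⁻⁴, so Δρ ≈ 0.5121 kg m⁻³.
N² = (g/ρ₀)·Δρ/Δz = g·(Δρ/ρ₀)/Δz = 9.8 × 4.996 × 10⁻⁴ / 104 = 4.7078 × 10⁻⁵ s⁻² ≈ 4.71 × 10⁻⁵ s⁻².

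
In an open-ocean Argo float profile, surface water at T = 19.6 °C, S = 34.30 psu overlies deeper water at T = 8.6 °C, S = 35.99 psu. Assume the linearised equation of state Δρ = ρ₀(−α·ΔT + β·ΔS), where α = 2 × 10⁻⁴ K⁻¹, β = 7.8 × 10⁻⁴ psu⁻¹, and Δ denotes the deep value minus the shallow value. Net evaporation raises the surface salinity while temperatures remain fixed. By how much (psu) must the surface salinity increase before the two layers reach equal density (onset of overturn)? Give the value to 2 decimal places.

Neutral buoyancy requires −α(T_deep − T_surf) + β(S_deep − S_surf′) = 0.
S_surf′ = S_deep − (α/β)·ΔT = 35.99 − (2 × 10⁻⁴/7.8 × 10⁻⁴)·(-11.0) = 38.8105 psu.
Increase required: 38.8105 − 34.30 = 4.5105 psu.

4.51 psu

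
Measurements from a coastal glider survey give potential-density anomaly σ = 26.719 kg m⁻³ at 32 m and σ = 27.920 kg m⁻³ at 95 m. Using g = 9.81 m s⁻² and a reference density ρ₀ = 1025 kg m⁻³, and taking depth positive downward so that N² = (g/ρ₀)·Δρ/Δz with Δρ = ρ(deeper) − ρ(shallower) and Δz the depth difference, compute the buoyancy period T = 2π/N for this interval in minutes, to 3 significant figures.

7.75 min

Δρ = 1027.920 − 1026.719 = 1.201 kg m⁻³ over Δz = 95 − 32 = 63 m.
N² = (9.81/1025) × (1.201/63) = 1.8245 × 10⁻⁴ s⁻².
N = √(1.8245 × 10⁻⁴) = 0.013507 rad s⁻¹, so T = 2π/N = 465.18 s = 7.7530 min ≈ 7.75 min.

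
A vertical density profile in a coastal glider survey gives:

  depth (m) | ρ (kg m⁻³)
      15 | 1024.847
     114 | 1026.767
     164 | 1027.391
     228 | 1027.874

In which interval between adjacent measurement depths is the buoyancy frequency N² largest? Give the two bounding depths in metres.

Compute the density gradient over each adjacent pair:
  15–114 m: Δρ/Δz = 1.920/99 = 0.019 kg m⁻⁴
  114–164 m: Δρ/Δz = 0.624/50 = 0.012 kg m⁻⁴
  164–228 m: Δρ/Δz = 0.483/64 = 7.5 × 10⁻³ kg m⁻⁴
The largest gradient is in the 15–114 m interval — the pycnocline.

15–114 m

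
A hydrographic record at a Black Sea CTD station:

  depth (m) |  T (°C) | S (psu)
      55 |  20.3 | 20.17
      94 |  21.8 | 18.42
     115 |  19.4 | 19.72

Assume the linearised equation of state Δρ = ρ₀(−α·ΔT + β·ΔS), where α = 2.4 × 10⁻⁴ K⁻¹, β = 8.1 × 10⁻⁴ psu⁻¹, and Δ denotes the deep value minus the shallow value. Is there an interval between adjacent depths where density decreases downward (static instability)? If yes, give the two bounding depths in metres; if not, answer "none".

55–94 m

Evaluate Δρ/ρ₀ = −αΔT + βΔS across each adjacent pair:
  55–94 m: −αΔT+βΔS = −(2.4 × 10⁻⁴)(+1.5)+(8.1 × 10⁻⁴)(-1.75) = -1.8 × 10⁻³ → UNSTABLE
  94–115 m: −αΔT+βΔS = −(2.4 × 10⁻⁴)(-2.4)+(8.1 × 10⁻⁴)(+1.30) = 1.6 × 10⁻³ → stable
The 55–94 m interval has Δρ < 0: lighter water underlies denser water.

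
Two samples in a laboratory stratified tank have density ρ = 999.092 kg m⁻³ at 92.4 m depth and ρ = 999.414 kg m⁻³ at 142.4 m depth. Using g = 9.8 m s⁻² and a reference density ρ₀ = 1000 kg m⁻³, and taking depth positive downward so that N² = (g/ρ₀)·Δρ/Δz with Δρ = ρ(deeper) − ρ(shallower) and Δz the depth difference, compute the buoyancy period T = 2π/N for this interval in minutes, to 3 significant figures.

Δρ = 999.414 − 999.092 = 0.322 kg m⁻³ over Δz = 142.4 − 92.4 = 50 m.
N² = (9.8/1000) × (0.322/50) = 6.3112 × 10⁻⁵ s⁻².
N = √(6.3112 × 10⁻⁵) = 7.9443 × 10⁻³ rad s⁻¹, so T = 2π/N = 790.90 s = 13.182 min ≈ 13.2 min.

13.2 min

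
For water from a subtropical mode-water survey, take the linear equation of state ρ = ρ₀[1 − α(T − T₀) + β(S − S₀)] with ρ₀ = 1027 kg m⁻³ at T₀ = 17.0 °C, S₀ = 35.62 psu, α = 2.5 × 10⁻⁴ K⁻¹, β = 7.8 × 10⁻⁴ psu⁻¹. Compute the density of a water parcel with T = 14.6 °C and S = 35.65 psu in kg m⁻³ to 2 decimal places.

T − T₀ = -2.4 K, S − S₀ = +0.03 psu.
Bracket = 1 − α·(-2.4) + β·(+0.03) = 1 + (6.234 × 10⁻⁴) = 1.0006234.
ρ = 1027 × 1.0006234 = 1027.64 kg m⁻³.

1027.64 kg m⁻³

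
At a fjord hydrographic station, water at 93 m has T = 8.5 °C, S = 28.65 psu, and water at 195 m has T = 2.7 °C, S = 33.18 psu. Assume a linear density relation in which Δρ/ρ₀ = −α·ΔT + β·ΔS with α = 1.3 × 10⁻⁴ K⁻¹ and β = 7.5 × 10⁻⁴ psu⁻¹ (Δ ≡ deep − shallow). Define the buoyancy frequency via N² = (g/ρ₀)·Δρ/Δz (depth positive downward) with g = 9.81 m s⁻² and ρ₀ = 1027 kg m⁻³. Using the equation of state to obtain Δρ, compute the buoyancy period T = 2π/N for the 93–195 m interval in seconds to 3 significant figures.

ΔT = -5.8 K, ΔS = +4.53 psu (deep − shallow).
Δρ/ρ₀ = −αΔT + βΔS = 7.54 × 10⁻⁴ + 3.3975 × 10⁻³ = 4.1515 × 10⁻³, so Δρ ≈ 4.264 kg m⁻³.
N² = (g/ρ₀)·Δρ/Δz = g·(Δρ/ρ₀)/Δz = 9.81 × 4.1515 × 10⁻³ / 102 = 3.9928 × 10⁻⁴ s⁻².
N = √(3.9928 × 10⁻⁴) = 0.019982 rad s⁻¹ → T = 2π/N = 314.44 s ≈ 314 s.

314 s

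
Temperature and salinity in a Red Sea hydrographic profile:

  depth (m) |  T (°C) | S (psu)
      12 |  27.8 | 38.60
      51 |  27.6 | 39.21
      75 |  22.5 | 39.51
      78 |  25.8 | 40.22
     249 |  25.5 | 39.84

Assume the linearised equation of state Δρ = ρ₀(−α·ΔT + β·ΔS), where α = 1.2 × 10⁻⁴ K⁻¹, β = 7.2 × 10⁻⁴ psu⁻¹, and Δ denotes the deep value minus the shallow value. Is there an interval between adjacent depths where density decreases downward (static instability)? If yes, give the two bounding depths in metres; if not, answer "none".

78–249 m

Evaluate Δρ/ρ₀ = −αΔT + βΔS across each adjacent pair:
  12–51 m: −αΔT+βΔS = −(1.2 × 10⁻⁴)(-0.2)+(7.2 × 10⁻⁴)(+0.61) = 4.6 × 10⁻⁴ → stable
  51–75 m: −αΔT+βΔS = −(1.2 × 10⁻⁴)(-5.1)+(7.2 × 10⁻⁴)(+0.30) = 8.3 × 10⁻⁴ → stable
  75–78 m: −αΔT+βΔS = −(1.2 × 10⁻⁴)(+3.3)+(7.2 × 10⁻⁴)(+0.71) = 1.2 × 10⁻⁴ → stable
  78–249 m: −αΔT+βΔS = −(1.2 × 10⁻⁴)(-0.3)+(7.2 × 10⁻⁴)(-0.38) = -2.4 × 10⁻⁴ → UNSTABLE
The 78–249 m interval has Δρ < 0: lighter water underlies denser water.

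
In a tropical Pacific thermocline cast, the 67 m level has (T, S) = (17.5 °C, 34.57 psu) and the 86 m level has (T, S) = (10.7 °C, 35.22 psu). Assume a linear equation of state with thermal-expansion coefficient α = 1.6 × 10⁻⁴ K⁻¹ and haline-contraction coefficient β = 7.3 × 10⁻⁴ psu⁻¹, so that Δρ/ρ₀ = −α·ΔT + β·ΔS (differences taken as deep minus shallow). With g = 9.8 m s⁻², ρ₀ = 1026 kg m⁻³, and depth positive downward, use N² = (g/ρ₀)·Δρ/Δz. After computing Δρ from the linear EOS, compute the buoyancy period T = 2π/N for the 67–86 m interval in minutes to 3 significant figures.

ΔT = -6.8 K, ΔS = +0.65 psu (deep − shallow).
Δρ/ρ₀ = −αΔT + βΔS = 1.088 × 10⁻³ + 4.745 × 10⁻⁴ = 1.5625 × 10⁻³, so Δρ ≈ 1.603 kg m⁻³.
N² = (g/ρ₀)·Δρ/Δz = g·(Δρ/ρ₀)/Δz = 9.8 × 1.5625 × 10⁻³ / 19 = 8.0592 × 10⁻⁴ s⁻².
N = √(8.0592 × 10⁻⁴) = 0.028389 rad s⁻¹ → T = 2π/N = 221.32 s = 3.6887 min ≈ 3.69 min.

3.69 min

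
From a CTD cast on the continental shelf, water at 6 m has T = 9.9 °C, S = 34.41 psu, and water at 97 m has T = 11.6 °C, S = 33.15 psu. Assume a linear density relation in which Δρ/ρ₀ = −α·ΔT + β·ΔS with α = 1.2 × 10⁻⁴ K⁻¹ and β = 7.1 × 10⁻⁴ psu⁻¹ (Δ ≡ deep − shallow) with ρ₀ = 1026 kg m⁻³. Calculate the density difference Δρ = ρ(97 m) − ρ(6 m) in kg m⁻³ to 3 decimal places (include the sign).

ΔT = +1.7 K, ΔS = -1.26 psu (deep − shallow).
Δρ/ρ₀ = −(1.2 × 10⁻⁴)(+1.7) + (7.1 × 10⁻⁴)(-1.26) = -1.0986 × 10⁻³.
Δρ = 1026 × (-1.0986 × 10⁻³) = -1.127 kg m⁻³.
Negative Δρ: lighter below, statically unstable.

-1.127 kg m⁻³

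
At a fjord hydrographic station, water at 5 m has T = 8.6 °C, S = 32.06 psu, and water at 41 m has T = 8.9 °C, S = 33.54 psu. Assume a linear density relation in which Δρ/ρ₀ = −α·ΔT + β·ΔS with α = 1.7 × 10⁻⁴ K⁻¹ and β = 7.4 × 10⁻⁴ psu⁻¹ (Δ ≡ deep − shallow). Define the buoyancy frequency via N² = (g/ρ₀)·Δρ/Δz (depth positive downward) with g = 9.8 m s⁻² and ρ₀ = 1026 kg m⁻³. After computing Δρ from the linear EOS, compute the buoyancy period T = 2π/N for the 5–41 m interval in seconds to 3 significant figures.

ΔT = +0.3 K, ΔS = +1.48 psu (deep − shallow).
Δρ/ρ₀ = −αΔT + βΔS = -5.10 × 10⁻⁵ + 1.0952 × 10⁻³ = 1.0442 × 10⁻³, so Δρ ≈ 1.071 kg m⁻³.
N² = (g/ρ₀)·Δρ/Δz = g·(Δρ/ρ₀)/Δz = 9.8 × 1.0442 × 10⁻³ / 36 = 2.8425 × 10⁻⁴ s⁻².
N = √(2.8425 × 10⁻⁴) = 0.016860 rad s⁻¹ → T = 2π/N = 372.67 s ≈ 373 s.

373 s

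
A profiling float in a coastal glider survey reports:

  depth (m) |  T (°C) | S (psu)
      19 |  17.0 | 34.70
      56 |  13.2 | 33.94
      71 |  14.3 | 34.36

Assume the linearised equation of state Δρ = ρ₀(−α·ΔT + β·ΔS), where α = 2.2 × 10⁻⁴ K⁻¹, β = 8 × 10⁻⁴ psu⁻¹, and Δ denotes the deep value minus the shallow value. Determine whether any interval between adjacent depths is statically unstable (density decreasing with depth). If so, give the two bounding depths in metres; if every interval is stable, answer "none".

none

Evaluate Δρ/ρ₀ = −αΔT + βΔS across each adjacent pair:
  19–56 m: −αΔT+βΔS = −(2.2 × 10⁻⁴)(-3.8)+(8 × 10⁻⁴)(-0.76) = 2.3 × 10⁻⁴ → stable
  56–71 m: −αΔT+βΔS = −(2.2 × 10⁻⁴)(+1.1)+(8 × 10⁻⁴)(+0.42) = 9.4 × 10⁻⁵ → stable
Every interval has Δρ > 0: the column is stably stratified throughout.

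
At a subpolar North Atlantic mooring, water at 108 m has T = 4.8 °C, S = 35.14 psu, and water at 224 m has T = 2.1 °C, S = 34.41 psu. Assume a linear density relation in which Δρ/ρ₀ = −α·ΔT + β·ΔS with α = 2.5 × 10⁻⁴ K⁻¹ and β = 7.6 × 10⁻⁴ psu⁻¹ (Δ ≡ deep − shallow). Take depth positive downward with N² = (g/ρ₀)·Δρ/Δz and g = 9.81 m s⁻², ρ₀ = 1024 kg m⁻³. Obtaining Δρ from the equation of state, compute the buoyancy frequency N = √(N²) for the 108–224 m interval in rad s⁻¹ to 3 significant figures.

ΔT = -2.7 K, ΔS = -0.73 psu (deep − shallow).
Δρ/ρ₀ = −αΔT + βΔS = 6.75 × 10⁻⁴ − 5.548 × 10⁻⁴ = 1.202 × 10⁻⁴, so Δρ ≈ 0.1231 kg m⁻³.
N² = (g/ρ₀)·Δρ/Δz = g·(Δρ/ρ₀)/Δz = 9.81 × 1.202 × 10⁻⁴ / 116 = 1.0165 × 10⁻⁵ s⁻².
N = √(1.0165 × 10⁻⁵) = 3.1883 × 10⁻³ rad s⁻¹ ≈ 3.19 × 10⁻³ rad s⁻¹.

3.19 × 10⁻³ rad s⁻¹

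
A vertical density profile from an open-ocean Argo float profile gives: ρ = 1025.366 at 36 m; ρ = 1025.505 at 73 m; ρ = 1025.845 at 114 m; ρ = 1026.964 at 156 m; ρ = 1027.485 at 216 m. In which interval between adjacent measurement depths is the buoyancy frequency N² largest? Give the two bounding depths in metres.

114–156 m

Compute the density gradient over each adjacent pair:
  36–73 m: Δρ/Δz = 0.139/37 = 3.8 × 10⁻³ kg m⁻⁴
  73–114 m: Δρ/Δz = 0.340/41 = 8.3 × 10⁻³ kg m⁻⁴
  114–156 m: Δρ/Δz = 1.119/42 = 0.027 kg m⁻⁴
  156–216 m: Δρ/Δz = 0.521/60 = 8.7 × 10⁻³ kg m⁻⁴
The largest gradient is in the 114–156 m interval — the pycnocline.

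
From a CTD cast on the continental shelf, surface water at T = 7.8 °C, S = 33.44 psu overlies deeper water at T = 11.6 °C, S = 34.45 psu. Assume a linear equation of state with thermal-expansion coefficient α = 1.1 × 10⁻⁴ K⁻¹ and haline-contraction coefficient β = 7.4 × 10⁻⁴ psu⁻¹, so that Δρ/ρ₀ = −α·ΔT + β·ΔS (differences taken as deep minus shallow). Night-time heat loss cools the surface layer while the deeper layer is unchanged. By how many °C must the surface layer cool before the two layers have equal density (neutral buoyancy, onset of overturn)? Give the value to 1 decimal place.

3.0 °C

Neutral buoyancy requires Δρ = 0, i.e. −α(T_deep − T_surf′) + β(S_deep − S_surf) = 0.
T_surf′ = T_deep − (β/α)·ΔS = 11.6 − (7.4 × 10⁻⁴/1.1 × 10⁻⁴)·(+1.01) = 4.805 °C.
Cooling required: 7.8 − (4.805) = 2.995 °C.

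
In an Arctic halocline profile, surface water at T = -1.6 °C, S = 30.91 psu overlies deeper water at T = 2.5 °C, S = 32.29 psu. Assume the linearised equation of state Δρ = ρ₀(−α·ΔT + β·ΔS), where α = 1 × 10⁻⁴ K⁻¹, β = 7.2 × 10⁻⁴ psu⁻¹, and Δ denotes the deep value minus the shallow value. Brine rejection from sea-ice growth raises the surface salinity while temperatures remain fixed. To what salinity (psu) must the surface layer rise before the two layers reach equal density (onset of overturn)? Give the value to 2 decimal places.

31.72 psu

Neutral buoyancy requires −α(T_deep − T_surf) + β(S_deep − S_surf′) = 0.
S_surf′ = S_deep − (α/β)·ΔT = 32.29 − (1 × 10⁻⁴/7.2 × 10⁻⁴)·(+4.1) = 31.7206 psu.
Increase required: 31.7206 − 30.91 = 0.8106 psu.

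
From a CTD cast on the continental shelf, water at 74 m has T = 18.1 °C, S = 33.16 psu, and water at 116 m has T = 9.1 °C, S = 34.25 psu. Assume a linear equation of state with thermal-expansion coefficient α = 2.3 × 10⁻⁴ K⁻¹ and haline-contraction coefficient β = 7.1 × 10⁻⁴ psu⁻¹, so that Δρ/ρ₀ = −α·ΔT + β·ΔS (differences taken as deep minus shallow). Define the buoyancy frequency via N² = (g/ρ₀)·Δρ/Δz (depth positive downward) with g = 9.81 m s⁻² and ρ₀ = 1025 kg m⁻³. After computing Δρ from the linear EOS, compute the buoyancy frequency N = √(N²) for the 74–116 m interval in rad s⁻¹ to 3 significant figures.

ΔT = -9.0 K, ΔS = +1.09 psu (deep − shallow).
Δρ/ρ₀ = −αΔT + βΔS = 2.07 × 10⁻³ + 7.739 × 10⁻⁴ = 2.8439 × 10⁻³, so Δρ ≈ 2.915 kg m⁻³.
N² = (g/ρ₀)·Δρ/Δz = g·(Δρ/ρ₀)/Δz = 9.81 × 2.8439 × 10⁻³ / 42 = 6.6425 × 10⁻⁴ s⁻².
N = √(6.6425 × 10⁻⁴) = 0.025773 rad s⁻¹ ≈ 0.0258 rad s⁻¹.

0.0258 rad s⁻¹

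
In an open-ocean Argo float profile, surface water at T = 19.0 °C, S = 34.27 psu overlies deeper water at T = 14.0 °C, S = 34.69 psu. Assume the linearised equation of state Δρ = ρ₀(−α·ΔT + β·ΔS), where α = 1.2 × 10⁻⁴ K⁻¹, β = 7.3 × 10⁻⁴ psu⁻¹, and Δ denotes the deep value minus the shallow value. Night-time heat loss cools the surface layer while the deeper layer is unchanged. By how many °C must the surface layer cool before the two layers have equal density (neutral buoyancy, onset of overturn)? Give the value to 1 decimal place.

7.6 °C

Neutral buoyancy requires Δρ = 0, i.e. −α(T_deep − T_surf′) + β(S_deep − S_surf) = 0.
T_surf′ = T_deep − (β/α)·ΔS = 14.0 − (7.3 × 10⁻⁴/1.2 × 10⁻⁴)·(+0.42) = 11.445 °C.
Cooling required: 19.0 − (11.445) = 7.555 °C.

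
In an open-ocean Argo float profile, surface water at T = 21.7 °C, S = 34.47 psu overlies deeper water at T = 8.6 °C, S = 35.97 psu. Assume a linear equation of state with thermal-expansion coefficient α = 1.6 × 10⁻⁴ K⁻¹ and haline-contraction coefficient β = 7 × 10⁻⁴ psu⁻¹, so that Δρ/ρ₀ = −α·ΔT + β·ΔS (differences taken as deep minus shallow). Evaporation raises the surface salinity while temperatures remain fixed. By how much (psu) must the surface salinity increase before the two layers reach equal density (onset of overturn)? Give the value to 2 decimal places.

Neutral buoyancy requires −α(T_deep − T_surf) + β(S_deep − S_surf′) = 0.
S_surf′ = S_deep − (α/β)·ΔT = 35.97 − (1.6 × 10⁻⁴/7 × 10⁻⁴)·(-13.1) = 38.9643 psu.
Increase required: 38.9643 − 34.47 = 4.4943 psu.

4.49 psu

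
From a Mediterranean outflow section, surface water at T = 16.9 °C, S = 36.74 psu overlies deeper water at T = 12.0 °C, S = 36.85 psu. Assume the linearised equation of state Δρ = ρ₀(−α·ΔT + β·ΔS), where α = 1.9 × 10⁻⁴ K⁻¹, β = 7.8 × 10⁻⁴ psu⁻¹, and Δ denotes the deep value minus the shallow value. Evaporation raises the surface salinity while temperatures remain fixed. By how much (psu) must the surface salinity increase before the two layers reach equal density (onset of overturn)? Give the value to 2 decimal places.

1.30 psu

Neutral buoyancy requires −α(T_deep − T_surf) + β(S_deep − S_surf′) = 0.
S_surf′ = S_deep − (α/β)·ΔT = 36.85 − (1.9 × 10⁻⁴/7.8 × 10⁻⁴)·(-4.9) = 38.0436 psu.
Increase required: 38.0436 − 36.74 = 1.3036 psu.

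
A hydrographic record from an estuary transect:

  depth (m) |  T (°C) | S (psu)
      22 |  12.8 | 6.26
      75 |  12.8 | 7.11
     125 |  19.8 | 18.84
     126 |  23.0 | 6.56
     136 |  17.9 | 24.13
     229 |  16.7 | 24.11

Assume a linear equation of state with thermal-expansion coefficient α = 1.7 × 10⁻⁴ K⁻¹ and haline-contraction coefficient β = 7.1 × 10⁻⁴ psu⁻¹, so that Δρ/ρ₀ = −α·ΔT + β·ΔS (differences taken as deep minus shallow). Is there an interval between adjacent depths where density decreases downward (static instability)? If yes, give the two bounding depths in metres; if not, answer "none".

Evaluate Δρ/ρ₀ = −αΔT + βΔS across each adjacent pair:
  22–75 m: −αΔT+βΔS = −(1.7 × 10⁻⁴)(+0.0)+(7.1 × 10⁻⁴)(+0.85) = 6.0 × 10⁻⁴ → stable
  75–125 m: −αΔT+βΔS = −(1.7 × 10⁻⁴)(+7.0)+(7.1 × 10⁻⁴)(+11.73) = 7.1 × 10⁻³ → stable
  125–126 m: −αΔT+βΔS = −(1.7 × 10⁻⁴)(+3.2)+(7.1 × 10⁻⁴)(-12.28) = -9.3 × 10⁻³ → UNSTABLE
  126–136 m: −αΔT+βΔS = −(1.7 × 10⁻⁴)(-5.1)+(7.1 × 10⁻⁴)(+17.57) = 0.013 → stable
  136–229 m: −αΔT+βΔS = −(1.7 × 10⁻⁴)(-1.2)+(7.1 × 10⁻⁴)(-0.02) = 1.9 × 10⁻⁴ → stable
The 125–126 m interval has Δρ < 0: lighter water underlies denser water.

125–126 m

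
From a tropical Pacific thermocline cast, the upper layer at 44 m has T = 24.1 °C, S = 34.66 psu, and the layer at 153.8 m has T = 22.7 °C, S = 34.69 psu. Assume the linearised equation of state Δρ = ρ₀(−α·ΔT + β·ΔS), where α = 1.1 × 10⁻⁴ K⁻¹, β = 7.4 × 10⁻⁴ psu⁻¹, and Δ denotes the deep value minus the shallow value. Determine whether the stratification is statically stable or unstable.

stable

ΔT = 22.7 − 24.1 = -1.4 K and ΔS = 34.69 − 34.66 = +0.03 psu (deep − shallow).
−αΔT = 1.54 × 10⁻⁴; βΔS = 2.22 × 10⁻⁵; sum Δρ/ρ₀ = 1.762 × 10⁻⁴.
Δρ/ρ₀ > 0, so Δρ > 0: deeper water is denser → statically stable.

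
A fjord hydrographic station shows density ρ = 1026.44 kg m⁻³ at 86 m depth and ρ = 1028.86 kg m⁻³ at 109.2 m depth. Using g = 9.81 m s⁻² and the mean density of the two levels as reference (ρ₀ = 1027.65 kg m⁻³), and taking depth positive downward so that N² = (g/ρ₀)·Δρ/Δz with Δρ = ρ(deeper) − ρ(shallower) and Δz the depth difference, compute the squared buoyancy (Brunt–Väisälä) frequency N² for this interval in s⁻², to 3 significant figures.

9.96 × 10⁻⁴ s⁻²

Δρ = 1028.86 − 1026.44 = 2.42 kg m⁻³ over Δz = 109.2 − 86 = 23.2 m.
N² = (9.81/1027.65) × (2.42/23.2) = 9.9575 × 10⁻⁴ s⁻² ≈ 9.96 × 10⁻⁴ s⁻².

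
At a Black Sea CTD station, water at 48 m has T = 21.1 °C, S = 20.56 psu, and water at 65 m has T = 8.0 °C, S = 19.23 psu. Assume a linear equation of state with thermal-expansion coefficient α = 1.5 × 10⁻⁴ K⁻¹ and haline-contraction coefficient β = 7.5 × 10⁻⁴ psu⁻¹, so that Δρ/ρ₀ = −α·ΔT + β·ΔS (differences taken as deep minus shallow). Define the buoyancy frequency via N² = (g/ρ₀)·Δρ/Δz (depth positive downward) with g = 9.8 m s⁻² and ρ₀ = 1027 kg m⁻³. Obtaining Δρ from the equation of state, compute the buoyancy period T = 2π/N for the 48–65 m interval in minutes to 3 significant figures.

4.43 min

ΔT = -13.1 K, ΔS = -1.33 psu (deep − shallow).
Δρ/ρ₀ = −αΔT + βΔS = 1.965 × 10⁻³ − 9.975 × 10⁻⁴ = 9.675 × 10⁻⁴, so Δρ ≈ 0.9936 kg m⁻³.
N² = (g/ρ₀)·Δρ/Δz = g·(Δρ/ρ₀)/Δz = 9.8 × 9.675 × 10⁻⁴ / 17 = 5.5774 × 10⁻⁴ s⁻².
N = √(5.5774 × 10⁻⁴) = 0.023617 rad s⁻¹ → T = 2π/N = 266.05 s = 4.4342 min ≈ 4.43 min.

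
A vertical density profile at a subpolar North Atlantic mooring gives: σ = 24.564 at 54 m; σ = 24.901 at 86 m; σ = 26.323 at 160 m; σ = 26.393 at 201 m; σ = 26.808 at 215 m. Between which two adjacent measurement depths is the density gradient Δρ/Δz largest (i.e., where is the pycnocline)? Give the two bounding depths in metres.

201–215 m

Compute the density gradient over each adjacent pair:
  54–86 m: Δρ/Δz = 0.337/32 = 0.011 kg m⁻⁴
  86–160 m: Δρ/Δz = 1.422/74 = 0.019 kg m⁻⁴
  160–201 m: Δρ/Δz = 0.070/41 = 1.7 × 10⁻³ kg m⁻⁴
  201–215 m: Δρ/Δz = 0.415/14 = 0.030 kg m⁻⁴
The largest gradient is in the 201–215 m interval — the pycnocline.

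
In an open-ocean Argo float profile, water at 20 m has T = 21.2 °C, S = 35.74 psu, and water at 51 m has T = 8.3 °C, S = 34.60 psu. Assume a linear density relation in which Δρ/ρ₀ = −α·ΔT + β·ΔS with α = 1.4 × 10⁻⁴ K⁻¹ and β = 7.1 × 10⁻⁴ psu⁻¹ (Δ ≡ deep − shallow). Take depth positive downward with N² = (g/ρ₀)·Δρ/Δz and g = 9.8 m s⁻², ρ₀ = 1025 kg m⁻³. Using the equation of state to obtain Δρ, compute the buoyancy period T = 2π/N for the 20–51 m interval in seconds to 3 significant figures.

354 s

ΔT = -12.9 K, ΔS = -1.14 psu (deep − shallow).
Δρ/ρ₀ = −αΔT + βΔS = 1.806 × 10⁻³ − 8.094 × 10⁻⁴ = 9.966 × 10⁻⁴, so Δρ ≈ 1.022 kg m⁻³.
N² = (g/ρ₀)·Δρ/Δz = g·(Δρ/ρ₀)/Δz = 9.8 × 9.966 × 10⁻⁴ / 31 = 3.1505 × 10⁻⁴ s⁻².
N = √(3.1505 × 10⁻⁴) = 0.017750 rad s⁻¹ → T = 2π/N = 353.98 s ≈ 354 s.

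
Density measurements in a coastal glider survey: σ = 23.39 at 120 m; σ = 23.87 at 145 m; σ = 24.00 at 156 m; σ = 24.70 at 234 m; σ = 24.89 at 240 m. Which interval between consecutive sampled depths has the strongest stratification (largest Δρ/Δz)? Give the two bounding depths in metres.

Compute the density gradient over each adjacent pair:
  120–145 m: Δρ/Δz = 0.48/25 = 0.019 kg m⁻⁴
  145–156 m: Δρ/Δz = 0.13/11 = 0.012 kg m⁻⁴
  156–234 m: Δρ/Δz = 0.70/78 = 9.0 × 10⁻³ kg m⁻⁴
  234–240 m: Δρ/Δz = 0.19/6 = 0.032 kg m⁻⁴
The largest gradient is in the 234–240 m interval — the pycnocline.

234–240 m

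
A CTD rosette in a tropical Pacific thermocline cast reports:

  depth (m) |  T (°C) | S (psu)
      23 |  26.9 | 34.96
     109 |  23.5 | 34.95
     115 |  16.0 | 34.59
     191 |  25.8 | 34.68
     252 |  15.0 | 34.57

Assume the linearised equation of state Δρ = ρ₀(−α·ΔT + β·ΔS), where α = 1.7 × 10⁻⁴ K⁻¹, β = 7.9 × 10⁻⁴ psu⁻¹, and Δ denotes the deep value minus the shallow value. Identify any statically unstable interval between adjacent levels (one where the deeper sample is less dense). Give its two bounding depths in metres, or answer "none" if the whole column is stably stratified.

Evaluate Δρ/ρ₀ = −αΔT + βΔS across each adjacent pair:
  23–109 m: −αΔT+βΔS = −(1.7 × 10⁻⁴)(-3.4)+(7.9 × 10⁻⁴)(-0.01) = 5.7 × 10⁻⁴ → stable
  109–115 m: −αΔT+βΔS = −(1.7 × 10⁻⁴)(-7.5)+(7.9 × 10⁻⁴)(-0.36) = 9.9 × 10⁻⁴ → stable
  115–191 m: −αΔT+βΔS = −(1.7 × 10⁻⁴)(+9.8)+(7.9 × 10⁻⁴)(+0.09) = -1.6 × 10⁻³ → UNSTABLE
  191–252 m: −αΔT+βΔS = −(1.7 × 10⁻⁴)(-10.8)+(7.9 × 10⁻⁴)(-0.11) = 1.7 × 10⁻³ → stable
The 115–191 m interval has Δρ < 0: lighter water underlies denser water.

115–191 m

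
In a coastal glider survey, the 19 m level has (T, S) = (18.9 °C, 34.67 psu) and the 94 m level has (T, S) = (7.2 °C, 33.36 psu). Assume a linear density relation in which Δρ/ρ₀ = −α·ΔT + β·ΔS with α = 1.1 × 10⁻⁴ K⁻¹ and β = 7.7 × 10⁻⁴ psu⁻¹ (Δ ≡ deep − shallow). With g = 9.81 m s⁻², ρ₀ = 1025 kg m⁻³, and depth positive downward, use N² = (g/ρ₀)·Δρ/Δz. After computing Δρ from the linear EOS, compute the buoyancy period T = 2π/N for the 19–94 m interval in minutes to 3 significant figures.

17.4 min

ΔT = -11.7 K, ΔS = -1.31 psu (deep − shallow).
Δρ/ρ₀ = −αΔT + βΔS = 1.287 × 10⁻³ − 1.0087 × 10⁻³ = 2.783 × 10⁻⁴, so Δρ ≈ 0.2853 kg m⁻³.
N² = (g/ρ₀)·Δρ/Δz = g·(Δρ/ρ₀)/Δz = 9.81 × 2.783 × 10⁻⁴ / 75 = 3.6402 × 10⁻⁵ s⁻².
N = √(3.6402 × 10⁻⁵) = 6.0334 × 10⁻³ rad s⁻¹ → T = 2π/N = 1.0414 × 10³ s = 17.357 min ≈ 17.4 min.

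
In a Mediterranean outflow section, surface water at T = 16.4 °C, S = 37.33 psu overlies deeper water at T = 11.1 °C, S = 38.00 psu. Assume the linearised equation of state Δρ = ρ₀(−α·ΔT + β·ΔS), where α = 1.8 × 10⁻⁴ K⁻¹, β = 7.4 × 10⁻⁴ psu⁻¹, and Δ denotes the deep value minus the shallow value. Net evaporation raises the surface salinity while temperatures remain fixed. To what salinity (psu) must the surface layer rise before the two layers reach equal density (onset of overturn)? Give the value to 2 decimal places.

39.29 psu

Neutral buoyancy requires −α(T_deep − T_surf) + β(S_deep − S_surf′) = 0.
S_surf′ = S_deep − (α/β)·ΔT = 38.00 − (1.8 × 10⁻⁴/7.4 × 10⁻⁴)·(-5.3) = 39.2892 psu.
Increase required: 39.2892 − 37.33 = 1.9592 psu.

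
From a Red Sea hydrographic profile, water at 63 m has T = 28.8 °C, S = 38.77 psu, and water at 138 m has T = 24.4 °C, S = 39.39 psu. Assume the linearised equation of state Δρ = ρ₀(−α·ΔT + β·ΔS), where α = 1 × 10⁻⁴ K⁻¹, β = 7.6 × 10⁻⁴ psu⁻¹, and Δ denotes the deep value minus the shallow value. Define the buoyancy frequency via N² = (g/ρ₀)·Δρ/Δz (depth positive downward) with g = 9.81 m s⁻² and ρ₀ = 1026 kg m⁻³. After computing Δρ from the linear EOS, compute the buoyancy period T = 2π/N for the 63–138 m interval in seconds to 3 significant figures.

ΔT = -4.4 K, ΔS = +0.62 psu (deep − shallow).
Δρ/ρ₀ = −αΔT + βΔS = 4.40 × 10⁻⁴ + 4.712 × 10⁻⁴ = 9.112 × 10⁻⁴, so Δρ ≈ 0.9349 kg m⁻³.
N² = (g/ρ₀)·Δρ/Δz = g·(Δρ/ρ₀)/Δz = 9.81 × 9.112 × 10⁻⁴ / 75 = 1.1918 × 10⁻⁴ s⁻².
N = √(1.1918 × 10⁻⁴) = 0.010917 rad s⁻¹ → T = 2π/N = 575.54 s ≈ 576 s.

576 s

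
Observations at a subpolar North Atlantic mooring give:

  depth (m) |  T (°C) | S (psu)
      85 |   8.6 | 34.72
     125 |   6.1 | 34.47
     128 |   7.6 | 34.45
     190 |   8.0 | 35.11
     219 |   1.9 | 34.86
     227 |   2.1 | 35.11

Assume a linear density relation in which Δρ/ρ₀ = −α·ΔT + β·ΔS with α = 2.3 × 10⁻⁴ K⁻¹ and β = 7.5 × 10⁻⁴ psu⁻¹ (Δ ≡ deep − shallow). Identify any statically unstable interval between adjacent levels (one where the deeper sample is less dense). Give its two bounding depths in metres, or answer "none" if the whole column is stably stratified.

Evaluate Δρ/ρ₀ = −αΔT + βΔS across each adjacent pair:
  85–125 m: −αΔT+βΔS = −(2.3 × 10⁻⁴)(-2.5)+(7.5 × 10⁻⁴)(-0.25) = 3.9 × 10⁻⁴ → stable
  125–128 m: −αΔT+βΔS = −(2.3 × 10⁻⁴)(+1.5)+(7.5 × 10⁻⁴)(-0.02) = -3.6 × 10⁻⁴ → UNSTABLE
  128–190 m: −αΔT+βΔS = −(2.3 × 10⁻⁴)(+0.4)+(7.5 × 10⁻⁴)(+0.66) = 4.0 × 10⁻⁴ → stable
  190–219 m: −αΔT+βΔS = −(2.3 × 10⁻⁴)(-6.1)+(7.5 × 10⁻⁴)(-0.25) = 1.2 × 10⁻³ → stable
  219–227 m: −αΔT+βΔS = −(2.3 × 10⁻⁴)(+0.2)+(7.5 × 10⁻⁴)(+0.25) = 1.4 × 10⁻⁴ → stable
The 125–128 m interval has Δρ < 0: lighter water underlies denser water.

125–128 m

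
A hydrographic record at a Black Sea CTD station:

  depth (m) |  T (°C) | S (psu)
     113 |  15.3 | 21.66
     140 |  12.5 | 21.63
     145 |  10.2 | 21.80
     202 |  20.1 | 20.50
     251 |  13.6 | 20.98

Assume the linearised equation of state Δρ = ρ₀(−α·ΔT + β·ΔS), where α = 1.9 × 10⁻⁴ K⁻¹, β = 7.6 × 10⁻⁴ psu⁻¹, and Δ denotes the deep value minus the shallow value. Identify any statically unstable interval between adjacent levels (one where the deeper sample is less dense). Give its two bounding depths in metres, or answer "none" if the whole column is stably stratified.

Evaluate Δρ/ρ₀ = −αΔT + βΔS across each adjacent pair:
  113–140 m: −αΔT+βΔS = −(1.9 × 10⁻⁴)(-2.8)+(7.6 × 10⁻⁴)(-0.03) = 5.1 × 10⁻⁴ → stable
  140–145 m: −αΔT+βΔS = −(1.9 × 10⁻⁴)(-2.3)+(7.6 × 10⁻⁴)(+0.17) = 5.7 × 10⁻⁴ → stable
  145–202 m: −αΔT+βΔS = −(1.9 × 10⁻⁴)(+9.9)+(7.6 × 10⁻⁴)(-1.30) = -2.9 × 10⁻³ → UNSTABLE
  202–251 m: −αΔT+βΔS = −(1.9 × 10⁻⁴)(-6.5)+(7.6 × 10⁻⁴)(+0.48) = 1.6 × 10⁻³ → stable
The 145–202 m interval has Δρ < 0: lighter water underlies denser water.

145–202 m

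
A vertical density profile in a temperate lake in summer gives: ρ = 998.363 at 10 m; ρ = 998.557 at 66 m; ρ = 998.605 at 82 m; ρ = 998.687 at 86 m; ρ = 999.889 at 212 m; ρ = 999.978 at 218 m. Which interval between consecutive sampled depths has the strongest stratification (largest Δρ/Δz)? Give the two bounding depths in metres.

82–86 m

Compute the density gradient over each adjacent pair:
  10–66 m: Δρ/Δz = 0.194/56 = 3.5 × 10⁻³ kg m⁻⁴
  66–82 m: Δρ/Δz = 0.048/16 = 3.0 × 10⁻³ kg m⁻⁴
  82–86 m: Δρ/Δz = 0.082/4 = 0.021 kg m⁻⁴
  86–212 m: Δρ/Δz = 1.202/126 = 9.5 × 10⁻³ kg m⁻⁴
  212–218 m: Δρ/Δz = 0.089/6 = 0.015 kg m⁻⁴
The largest gradient is in the 82–86 m interval — the pycnocline.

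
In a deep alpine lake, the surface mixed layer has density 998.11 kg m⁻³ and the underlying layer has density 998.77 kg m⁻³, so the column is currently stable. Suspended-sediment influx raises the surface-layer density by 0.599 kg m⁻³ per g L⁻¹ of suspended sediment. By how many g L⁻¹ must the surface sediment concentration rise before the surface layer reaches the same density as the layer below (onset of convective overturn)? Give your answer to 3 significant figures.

Density deficit of the surface layer: 998.77 − 998.11 = 0.66 kg m⁻³.
Required change = 0.66 / 0.599 = 1.10 g L⁻¹.

1.10 g L⁻¹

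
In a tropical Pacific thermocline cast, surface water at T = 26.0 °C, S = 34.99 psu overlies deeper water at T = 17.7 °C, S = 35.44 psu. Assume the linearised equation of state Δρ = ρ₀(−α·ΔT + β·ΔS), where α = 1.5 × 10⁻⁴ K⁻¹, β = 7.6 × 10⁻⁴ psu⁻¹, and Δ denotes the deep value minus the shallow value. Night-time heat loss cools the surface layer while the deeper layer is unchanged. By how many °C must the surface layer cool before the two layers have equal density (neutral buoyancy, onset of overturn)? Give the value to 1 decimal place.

Neutral buoyancy requires Δρ = 0, i.e. −α(T_deep − T_surf′) + β(S_deep − S_surf) = 0.
T_surf′ = T_deep − (β/α)·ΔS = 17.7 − (7.6 × 10⁻⁴/1.5 × 10⁻⁴)·(+0.45) = 15.420 °C.
Cooling required: 26.0 − (15.420) = 10.580 °C.

10.6 °C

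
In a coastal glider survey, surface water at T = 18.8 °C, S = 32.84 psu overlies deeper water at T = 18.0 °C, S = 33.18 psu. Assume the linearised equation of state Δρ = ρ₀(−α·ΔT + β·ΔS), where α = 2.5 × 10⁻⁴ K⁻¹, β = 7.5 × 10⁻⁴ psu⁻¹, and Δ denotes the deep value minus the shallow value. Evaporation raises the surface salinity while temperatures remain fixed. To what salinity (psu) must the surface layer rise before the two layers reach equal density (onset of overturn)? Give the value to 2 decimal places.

33.45 psu

Neutral buoyancy requires −α(T_deep − T_surf) + β(S_deep − S_surf′) = 0.
S_surf′ = S_deep − (α/β)·ΔT = 33.18 − (2.5 × 10⁻⁴/7.5 × 10⁻⁴)·(-0.8) = 33.4467 psu.
Increase required: 33.4467 − 32.84 = 0.6067 psu.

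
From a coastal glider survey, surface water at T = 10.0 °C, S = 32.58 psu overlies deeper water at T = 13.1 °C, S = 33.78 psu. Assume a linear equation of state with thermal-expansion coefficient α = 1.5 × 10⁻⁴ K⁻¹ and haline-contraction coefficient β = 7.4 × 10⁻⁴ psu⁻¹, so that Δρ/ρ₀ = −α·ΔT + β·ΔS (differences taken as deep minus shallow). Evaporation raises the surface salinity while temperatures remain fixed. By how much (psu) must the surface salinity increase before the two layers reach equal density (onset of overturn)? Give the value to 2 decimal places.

0.57 psu

Neutral buoyancy requires −α(T_deep − T_surf) + β(S_deep − S_surf′) = 0.
S_surf′ = S_deep − (α/β)·ΔT = 33.78 − (1.5 × 10⁻⁴/7.4 × 10⁻⁴)·(+3.1) = 33.1516 psu.
Increase required: 33.1516 − 32.58 = 0.5716 psu.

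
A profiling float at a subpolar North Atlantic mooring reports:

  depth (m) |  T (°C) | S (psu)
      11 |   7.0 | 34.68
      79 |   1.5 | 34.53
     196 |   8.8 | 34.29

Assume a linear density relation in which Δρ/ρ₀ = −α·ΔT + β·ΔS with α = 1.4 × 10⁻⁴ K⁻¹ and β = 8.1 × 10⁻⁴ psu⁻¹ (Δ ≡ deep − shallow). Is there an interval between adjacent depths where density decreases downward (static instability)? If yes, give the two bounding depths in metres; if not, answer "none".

Evaluate Δρ/ρ₀ = −αΔT + βΔS across each adjacent pair:
  11–79 m: −αΔT+βΔS = −(1.4 × 10⁻⁴)(-5.5)+(8.1 × 10⁻⁴)(-0.15) = 6.5 × 10⁻⁴ → stable
  79–196 m: −αΔT+βΔS = −(1.4 × 10⁻⁴)(+7.3)+(8.1 × 10⁻⁴)(-0.24) = -1.2 × 10⁻³ → UNSTABLE
The 79–196 m interval has Δρ < 0: lighter water underlies denser water.

79–196 m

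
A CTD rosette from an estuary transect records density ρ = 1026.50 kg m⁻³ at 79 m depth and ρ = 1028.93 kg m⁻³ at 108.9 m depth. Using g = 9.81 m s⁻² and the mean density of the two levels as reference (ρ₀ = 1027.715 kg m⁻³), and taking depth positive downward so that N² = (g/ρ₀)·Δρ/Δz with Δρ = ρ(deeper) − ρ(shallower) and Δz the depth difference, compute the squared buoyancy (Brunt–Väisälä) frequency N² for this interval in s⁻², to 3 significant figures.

7.76 × 10⁻⁴ s⁻²

Δρ = 1028.93 − 1026.50 = 2.43 kg m⁻³ over Δz = 108.9 − 79 = 29.9 m.
N² = (9.81/1027.715) × (2.43/29.9) = 7.7577 × 10⁻⁴ s⁻² ≈ 7.76 × 10⁻⁴ s⁻².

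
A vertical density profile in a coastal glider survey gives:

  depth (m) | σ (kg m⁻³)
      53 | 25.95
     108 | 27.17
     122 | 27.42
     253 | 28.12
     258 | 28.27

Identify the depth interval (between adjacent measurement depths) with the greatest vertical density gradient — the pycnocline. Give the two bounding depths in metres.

Compute the density gradient over each adjacent pair:
  53–108 m: Δρ/Δz = 1.22/55 = 0.022 kg m⁻⁴
  108–122 m: Δρ/Δz = 0.25/14 = 0.018 kg m⁻⁴
  122–253 m: Δρ/Δz = 0.70/131 = 5.3 × 10⁻³ kg m⁻⁴
  253–258 m: Δρ/Δz = 0.15/5 = 0.030 kg m⁻⁴
The largest gradient is in the 253–258 m interval — the pycnocline.

253–258 m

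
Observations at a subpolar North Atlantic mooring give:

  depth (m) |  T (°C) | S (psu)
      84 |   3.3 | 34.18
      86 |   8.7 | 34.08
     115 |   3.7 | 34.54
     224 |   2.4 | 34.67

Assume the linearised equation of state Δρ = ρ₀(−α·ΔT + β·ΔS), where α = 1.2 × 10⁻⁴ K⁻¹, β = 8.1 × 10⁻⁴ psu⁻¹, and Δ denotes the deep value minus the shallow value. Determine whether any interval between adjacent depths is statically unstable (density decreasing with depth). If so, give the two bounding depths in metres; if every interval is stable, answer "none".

84–86 m

Evaluate Δρ/ρ₀ = −αΔT + βΔS across each adjacent pair:
  84–86 m: −αΔT+βΔS = −(1.2 × 10⁻⁴)(+5.4)+(8.1 × 10⁻⁴)(-0.10) = -7.3 × 10⁻⁴ → UNSTABLE
  86–115 m: −αΔT+βΔS = −(1.2 × 10⁻⁴)(-5.0)+(8.1 × 10⁻⁴)(+0.46) = 9.7 × 10⁻⁴ → stable
  115–224 m: −αΔT+βΔS = −(1.2 × 10⁻⁴)(-1.3)+(8.1 × 10⁻⁴)(+0.13) = 2.6 × 10⁻⁴ → stable
The 84–86 m interval has Δρ < 0: lighter water underlies denser water.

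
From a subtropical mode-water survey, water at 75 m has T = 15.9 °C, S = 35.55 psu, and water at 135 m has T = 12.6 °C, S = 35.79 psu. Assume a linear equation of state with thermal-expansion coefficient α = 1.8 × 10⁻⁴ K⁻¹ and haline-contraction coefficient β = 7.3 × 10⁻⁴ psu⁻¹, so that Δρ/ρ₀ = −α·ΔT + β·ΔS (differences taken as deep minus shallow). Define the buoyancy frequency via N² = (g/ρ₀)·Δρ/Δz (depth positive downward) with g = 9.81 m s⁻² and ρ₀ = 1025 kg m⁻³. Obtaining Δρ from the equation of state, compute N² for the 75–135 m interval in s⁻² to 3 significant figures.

ΔT = -3.3 K, ΔS = +0.24 psu (deep − shallow).
Δρ/ρ₀ = −αΔT + βΔS = 5.94 × 10⁻⁴ + 1.752 × 10⁻⁴ = 7.692 × 10⁻⁴, so Δρ ≈ 0.7884 kg m⁻³.
N² = (g/ρ₀)·Δρ/Δz = g·(Δρ/ρ₀)/Δz = 9.81 × 7.692 × 10⁻⁴ / 60 = 1.2576 × 10⁻⁴ s⁻² ≈ 1.26 × 10⁻⁴ s⁻².

1.26 × 10⁻⁴ s⁻²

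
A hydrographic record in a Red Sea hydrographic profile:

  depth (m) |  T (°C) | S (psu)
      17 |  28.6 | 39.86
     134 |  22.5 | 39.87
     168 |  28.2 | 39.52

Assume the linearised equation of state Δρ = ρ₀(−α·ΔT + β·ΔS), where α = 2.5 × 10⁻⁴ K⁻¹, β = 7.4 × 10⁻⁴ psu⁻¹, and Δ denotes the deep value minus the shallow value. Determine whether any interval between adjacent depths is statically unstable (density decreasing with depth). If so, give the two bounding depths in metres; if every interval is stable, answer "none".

134–168 m

Evaluate Δρ/ρ₀ = −αΔT + βΔS across each adjacent pair:
  17–134 m: −αΔT+βΔS = −(2.5 × 10⁻⁴)(-6.1)+(7.4 × 10⁻⁴)(+0.01) = 1.5 × 10⁻³ → stable
  134–168 m: −αΔT+βΔS = −(2.5 × 10⁻⁴)(+5.7)+(7.4 × 10⁻⁴)(-0.35) = -1.7 × 10⁻³ → UNSTABLE
The 134–168 m interval has Δρ < 0: lighter water underlies denser water.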